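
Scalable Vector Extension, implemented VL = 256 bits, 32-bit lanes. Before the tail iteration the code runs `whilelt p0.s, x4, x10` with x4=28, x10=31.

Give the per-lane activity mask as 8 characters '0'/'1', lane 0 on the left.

predicate = 11100000

256-bit reg / 32-bit elem → 8 lanes
active while 28+j < 31, i.e. j ∈ [0,3) capped at 8 ⇒ 3
bits (lane 0 leftmost): 11100000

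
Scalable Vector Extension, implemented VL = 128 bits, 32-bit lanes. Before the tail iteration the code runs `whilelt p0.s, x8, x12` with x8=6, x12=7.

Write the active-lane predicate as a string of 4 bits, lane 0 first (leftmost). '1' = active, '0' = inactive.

128-bit reg / 32-bit elem → 4 lanes
whilelt: lane j active iff 6+j < 7 → j < 1 → 1 active
bits (lane 0 leftmost): 1000

predicate = 1000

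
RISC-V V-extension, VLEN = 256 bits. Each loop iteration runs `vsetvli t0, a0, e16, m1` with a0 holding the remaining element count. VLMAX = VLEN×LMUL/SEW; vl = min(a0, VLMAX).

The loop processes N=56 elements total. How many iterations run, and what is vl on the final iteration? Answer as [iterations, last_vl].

[iterations, last_vl] = [4, 8]

VLMAX = VLEN×LMUL/SEW = 256×1/16 = 16
56 elements at 16/iter → 4 passes, remainder 8 on the last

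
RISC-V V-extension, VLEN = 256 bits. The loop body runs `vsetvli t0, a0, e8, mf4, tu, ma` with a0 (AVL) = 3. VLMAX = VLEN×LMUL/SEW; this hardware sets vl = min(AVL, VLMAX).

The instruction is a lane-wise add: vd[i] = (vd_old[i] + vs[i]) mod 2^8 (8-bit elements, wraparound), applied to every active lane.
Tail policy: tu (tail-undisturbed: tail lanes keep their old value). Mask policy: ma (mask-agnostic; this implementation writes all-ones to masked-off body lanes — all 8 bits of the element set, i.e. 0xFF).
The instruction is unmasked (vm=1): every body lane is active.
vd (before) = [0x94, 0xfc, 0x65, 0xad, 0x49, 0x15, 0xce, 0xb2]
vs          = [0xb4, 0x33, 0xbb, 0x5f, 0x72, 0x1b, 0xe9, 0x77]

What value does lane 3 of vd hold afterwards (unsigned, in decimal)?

vd[3] = 173

VLMAX = VLEN×LMUL/SEW = 256×1/4/8 = 8
vl = min(AVL, VLMAX) = min(3, 8) = 3
vd[0] add(0x94,0xb4) -> 0x48
vd[1] add(0xfc,0x33) -> 0x2f
vd[2] add(0x65,0xbb) -> 0x20
vd[3] tail/keep -> 0xad
vd[4] tail/keep -> 0x49
vd[5] tail/keep -> 0x15
vd[6] tail/keep -> 0xce
vd[7] tail/keep -> 0xb2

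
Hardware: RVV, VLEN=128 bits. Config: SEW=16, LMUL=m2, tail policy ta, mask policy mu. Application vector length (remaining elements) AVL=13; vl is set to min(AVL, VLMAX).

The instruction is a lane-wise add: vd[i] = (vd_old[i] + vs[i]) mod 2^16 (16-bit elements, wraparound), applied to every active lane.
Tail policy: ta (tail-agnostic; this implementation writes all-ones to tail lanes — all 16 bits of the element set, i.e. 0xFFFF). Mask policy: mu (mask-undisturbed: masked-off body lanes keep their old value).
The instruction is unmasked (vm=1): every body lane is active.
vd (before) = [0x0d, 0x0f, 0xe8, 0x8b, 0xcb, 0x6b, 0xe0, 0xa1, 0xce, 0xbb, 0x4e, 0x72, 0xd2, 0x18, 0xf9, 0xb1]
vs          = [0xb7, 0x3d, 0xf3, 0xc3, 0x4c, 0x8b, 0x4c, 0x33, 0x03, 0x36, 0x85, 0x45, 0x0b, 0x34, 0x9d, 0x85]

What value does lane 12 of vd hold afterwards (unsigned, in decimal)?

lanes per group: 128·2/16 = 16
AVL=13 ≤ VLMAX=16, so vl = 13
lane  0: add(0x0d,0xb7) ⇒ 0xc4
lane  1: add(0x0f,0x3d) ⇒ 0x4c
lane  2: add(0xe8,0xf3) ⇒ 0x1db
lane  3: add(0x8b,0xc3) ⇒ 0x14e
lane  4: add(0xcb,0x4c) ⇒ 0x117
lane  5: add(0x6b,0x8b) ⇒ 0xf6
lane  6: add(0xe0,0x4c) ⇒ 0x12c
lane  7: add(0xa1,0x33) ⇒ 0xd4
lane  8: add(0xce,0x03) ⇒ 0xd1
lane  9: add(0xbb,0x36) ⇒ 0xf1
lane 10: add(0x4e,0x85) ⇒ 0xd3
lane 11: add(0x72,0x45) ⇒ 0xb7
lane 12: add(0xd2,0x0b) ⇒ 0xdd
lane 13: tail/ones ⇒ 0xffff
lane 14: tail/ones ⇒ 0xffff
lane 15: tail/ones ⇒ 0xffff

vd[12] = 221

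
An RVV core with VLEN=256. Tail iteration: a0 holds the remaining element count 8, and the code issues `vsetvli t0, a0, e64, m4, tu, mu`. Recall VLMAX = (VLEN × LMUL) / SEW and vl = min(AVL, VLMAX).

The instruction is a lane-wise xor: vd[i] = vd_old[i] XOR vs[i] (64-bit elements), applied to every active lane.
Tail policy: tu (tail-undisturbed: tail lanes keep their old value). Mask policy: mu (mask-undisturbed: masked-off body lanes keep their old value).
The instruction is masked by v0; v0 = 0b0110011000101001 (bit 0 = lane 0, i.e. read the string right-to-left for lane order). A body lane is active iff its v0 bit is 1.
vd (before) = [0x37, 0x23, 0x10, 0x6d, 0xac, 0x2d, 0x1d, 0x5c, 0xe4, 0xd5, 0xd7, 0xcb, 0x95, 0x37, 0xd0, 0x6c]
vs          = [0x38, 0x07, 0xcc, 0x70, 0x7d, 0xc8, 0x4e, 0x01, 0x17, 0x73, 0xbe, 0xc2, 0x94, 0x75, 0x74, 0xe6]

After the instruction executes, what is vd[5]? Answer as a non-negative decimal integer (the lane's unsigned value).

vd[5] = 229

VLMAX = VLEN×LMUL/SEW = 256×4/64 = 16
vl = min(AVL, VLMAX) = min(8, 16) = 8
vd[0] xor(0x37,0x38) -> 0x0f
vd[1] mask-off/keep -> 0x23
vd[2] mask-off/keep -> 0x10
vd[3] xor(0x6d,0x70) -> 0x1d
vd[4] mask-off/keep -> 0xac
vd[5] xor(0x2d,0xc8) -> 0xe5
vd[6] mask-off/keep -> 0x1d
vd[7] mask-off/keep -> 0x5c
vd[8] tail/keep -> 0xe4
vd[9] tail/keep -> 0xd5
vd[10] tail/keep -> 0xd7
vd[11] tail/keep -> 0xcb
vd[12] tail/keep -> 0x95
vd[13] tail/keep -> 0x37
vd[14] tail/keep -> 0xd0
vd[15] tail/keep -> 0x6c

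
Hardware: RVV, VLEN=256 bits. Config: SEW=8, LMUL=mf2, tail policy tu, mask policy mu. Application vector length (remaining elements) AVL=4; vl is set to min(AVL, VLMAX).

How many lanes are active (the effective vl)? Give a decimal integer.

VLMAX = VLEN×LMUL/SEW = 256×1/2/8 = 16
vl = min(AVL, VLMAX) = min(4, 16) = 4

vl = 4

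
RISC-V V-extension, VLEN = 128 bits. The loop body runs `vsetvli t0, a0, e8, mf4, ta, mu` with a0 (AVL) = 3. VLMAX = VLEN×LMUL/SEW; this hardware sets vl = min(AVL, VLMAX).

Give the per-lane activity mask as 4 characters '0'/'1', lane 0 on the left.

predicate = 1110

VLMAX = VLEN×LMUL/SEW = 128×1/4/8 = 4
AVL=3 ≤ VLMAX=4, so vl = 3
bits (lane 0 leftmost): 1110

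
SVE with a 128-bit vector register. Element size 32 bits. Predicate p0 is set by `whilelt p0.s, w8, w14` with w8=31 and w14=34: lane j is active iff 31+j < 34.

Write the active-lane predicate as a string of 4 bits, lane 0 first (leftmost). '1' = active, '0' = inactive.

lane count: 128 div 32 = 4
p0[j] = (31+j < 34); true for j=0..2 → 3 lanes set
bits (lane 0 leftmost): 1110

predicate = 1110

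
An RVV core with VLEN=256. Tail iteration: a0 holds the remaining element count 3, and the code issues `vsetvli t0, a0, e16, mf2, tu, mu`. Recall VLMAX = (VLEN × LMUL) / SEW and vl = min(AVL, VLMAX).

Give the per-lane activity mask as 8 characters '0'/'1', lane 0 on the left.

predicate = 11100000

VLMAX = VLEN×LMUL/SEW = 256×1/2/16 = 8
vl = min(AVL, VLMAX) = min(3, 8) = 3
bits (lane 0 leftmost): 11100000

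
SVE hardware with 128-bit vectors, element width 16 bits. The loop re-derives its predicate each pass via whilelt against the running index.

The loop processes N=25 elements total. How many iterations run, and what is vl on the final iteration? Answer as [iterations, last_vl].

[iterations, last_vl] = [4, 1]

128-bit reg / 16-bit elem → 8 lanes
25 elements at 8/iter → 4 passes, remainder 1 on the last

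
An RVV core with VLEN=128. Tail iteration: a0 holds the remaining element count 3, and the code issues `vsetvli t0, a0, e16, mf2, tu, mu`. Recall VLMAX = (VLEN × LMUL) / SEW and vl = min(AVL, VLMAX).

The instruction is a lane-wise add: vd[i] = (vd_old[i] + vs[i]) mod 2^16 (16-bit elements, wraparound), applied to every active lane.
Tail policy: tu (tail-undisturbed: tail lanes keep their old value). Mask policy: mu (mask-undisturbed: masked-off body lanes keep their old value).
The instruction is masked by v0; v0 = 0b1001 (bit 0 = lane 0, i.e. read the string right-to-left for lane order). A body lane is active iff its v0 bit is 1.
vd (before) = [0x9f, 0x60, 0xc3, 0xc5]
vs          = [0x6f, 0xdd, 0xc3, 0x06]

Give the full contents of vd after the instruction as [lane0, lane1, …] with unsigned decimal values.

vd = [270, 96, 195, 197]

VLMAX = VLEN×LMUL/SEW = 128×1/2/16 = 4
vl ← min(3, 4) = 3
[0] add(0x9f,0x6f) = 0x10e
[1] mask-off/keep = 0x60
[2] mask-off/keep = 0xc3
[3] tail/keep = 0xc5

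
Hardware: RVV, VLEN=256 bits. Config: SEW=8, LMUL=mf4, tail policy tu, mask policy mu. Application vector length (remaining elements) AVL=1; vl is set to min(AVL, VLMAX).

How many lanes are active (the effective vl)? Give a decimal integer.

vl = 1

VLMAX = (256 × 1/4) / 8 = 8 lanes
vl = min(AVL, VLMAX) = min(1, 8) = 1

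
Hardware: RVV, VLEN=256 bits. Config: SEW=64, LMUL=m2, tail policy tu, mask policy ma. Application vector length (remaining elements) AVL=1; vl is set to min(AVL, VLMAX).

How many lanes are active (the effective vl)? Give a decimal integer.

lanes per group: 256·2/64 = 8
vl = min(AVL, VLMAX) = min(1, 8) = 1

vl = 1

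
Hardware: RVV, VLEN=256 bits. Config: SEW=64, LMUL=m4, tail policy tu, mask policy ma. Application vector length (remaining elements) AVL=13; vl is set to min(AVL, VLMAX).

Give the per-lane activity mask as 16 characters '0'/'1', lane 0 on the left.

VLMAX = VLEN×LMUL/SEW = 256×4/64 = 16
vl = min(AVL, VLMAX) = min(13, 16) = 13
bits (lane 0 leftmost): 1111111111111000

predicate = 1111111111111000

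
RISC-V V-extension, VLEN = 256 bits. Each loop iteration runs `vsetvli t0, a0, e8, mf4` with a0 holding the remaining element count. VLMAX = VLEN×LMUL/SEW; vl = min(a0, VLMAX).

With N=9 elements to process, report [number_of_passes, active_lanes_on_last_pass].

lanes per group: 256·1/4/8 = 8
N=9: ⌈9/8⌉ = 2 iters; last vl = 9 − 1×8 = 1

[iterations, last_vl] = [2, 1]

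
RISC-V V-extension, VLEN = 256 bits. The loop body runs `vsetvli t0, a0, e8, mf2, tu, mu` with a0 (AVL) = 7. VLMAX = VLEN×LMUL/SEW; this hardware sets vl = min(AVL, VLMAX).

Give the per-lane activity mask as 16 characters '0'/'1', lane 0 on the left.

predicate = 1111111000000000

lanes per group: 256·1/2/8 = 16
AVL=7 ≤ VLMAX=16, so vl = 7
bits (lane 0 leftmost): 1111111000000000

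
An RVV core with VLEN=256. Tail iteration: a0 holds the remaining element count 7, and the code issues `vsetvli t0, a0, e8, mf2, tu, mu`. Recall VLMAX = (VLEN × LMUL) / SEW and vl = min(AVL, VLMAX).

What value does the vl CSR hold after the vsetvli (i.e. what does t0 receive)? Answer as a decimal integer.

vl = 7

lanes per group: 256·1/2/8 = 16
vl = min(AVL, VLMAX) = min(7, 16) = 7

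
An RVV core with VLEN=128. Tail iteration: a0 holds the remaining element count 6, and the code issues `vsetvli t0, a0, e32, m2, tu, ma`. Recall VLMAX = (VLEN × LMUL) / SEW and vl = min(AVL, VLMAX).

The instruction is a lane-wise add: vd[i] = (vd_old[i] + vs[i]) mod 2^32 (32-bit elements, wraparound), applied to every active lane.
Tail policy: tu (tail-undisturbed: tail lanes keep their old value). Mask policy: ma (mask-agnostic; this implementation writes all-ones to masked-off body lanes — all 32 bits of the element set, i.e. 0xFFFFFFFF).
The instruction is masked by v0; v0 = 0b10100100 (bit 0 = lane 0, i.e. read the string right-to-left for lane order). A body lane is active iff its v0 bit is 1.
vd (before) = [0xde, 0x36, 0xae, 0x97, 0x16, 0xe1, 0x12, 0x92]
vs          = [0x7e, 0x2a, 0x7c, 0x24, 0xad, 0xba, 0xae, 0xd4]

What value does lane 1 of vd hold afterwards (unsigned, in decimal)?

lanes per group: 128·2/32 = 8
vl ← min(6, 8) = 6
lane  0: mask-off/ones ⇒ 0xffffffff
lane  1: mask-off/ones ⇒ 0xffffffff
lane  2: add(0xae,0x7c) ⇒ 0x12a
lane  3: mask-off/ones ⇒ 0xffffffff
lane  4: mask-off/ones ⇒ 0xffffffff
lane  5: add(0xe1,0xba) ⇒ 0x19b
lane  6: tail/keep ⇒ 0x12
lane  7: tail/keep ⇒ 0x92

vd[1] = 4294967295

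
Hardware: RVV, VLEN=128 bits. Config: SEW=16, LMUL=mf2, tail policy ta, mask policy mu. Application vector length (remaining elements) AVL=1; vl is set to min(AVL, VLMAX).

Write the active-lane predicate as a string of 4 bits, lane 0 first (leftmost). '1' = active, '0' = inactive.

predicate = 1000

VLMAX = (128 × 1/2) / 16 = 4 lanes
AVL=1 ≤ VLMAX=4, so vl = 1
bits (lane 0 leftmost): 1000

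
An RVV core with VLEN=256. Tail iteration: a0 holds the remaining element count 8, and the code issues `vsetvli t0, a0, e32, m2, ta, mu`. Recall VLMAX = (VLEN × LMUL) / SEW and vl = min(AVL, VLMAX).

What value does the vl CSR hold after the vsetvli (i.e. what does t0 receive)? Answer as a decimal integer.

vl = 8

lanes per group: 256·2/32 = 16
vl ← min(8, 16) = 8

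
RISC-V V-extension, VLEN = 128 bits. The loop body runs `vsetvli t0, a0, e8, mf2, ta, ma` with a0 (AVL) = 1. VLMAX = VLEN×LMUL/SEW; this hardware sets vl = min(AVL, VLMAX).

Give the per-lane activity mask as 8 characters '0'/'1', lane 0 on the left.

predicate = 10000000

VLMAX = VLEN×LMUL/SEW = 128×1/2/8 = 8
vl ← min(1, 8) = 1
bits (lane 0 leftmost): 10000000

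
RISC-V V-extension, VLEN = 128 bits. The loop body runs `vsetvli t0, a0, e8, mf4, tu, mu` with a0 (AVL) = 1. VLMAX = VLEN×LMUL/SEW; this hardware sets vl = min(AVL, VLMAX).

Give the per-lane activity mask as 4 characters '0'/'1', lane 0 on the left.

VLMAX = VLEN×LMUL/SEW = 128×1/4/8 = 4
AVL=1 ≤ VLMAX=4, so vl = 1
bits (lane 0 leftmost): 1000

predicate = 1000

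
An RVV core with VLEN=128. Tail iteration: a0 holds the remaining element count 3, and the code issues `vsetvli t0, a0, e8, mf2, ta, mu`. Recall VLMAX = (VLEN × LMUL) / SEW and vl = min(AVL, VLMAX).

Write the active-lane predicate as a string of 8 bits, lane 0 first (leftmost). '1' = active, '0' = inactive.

predicate = 11100000

lanes per group: 128·1/2/8 = 8
AVL=3 ≤ VLMAX=8, so vl = 3
bits (lane 0 leftmost): 11100000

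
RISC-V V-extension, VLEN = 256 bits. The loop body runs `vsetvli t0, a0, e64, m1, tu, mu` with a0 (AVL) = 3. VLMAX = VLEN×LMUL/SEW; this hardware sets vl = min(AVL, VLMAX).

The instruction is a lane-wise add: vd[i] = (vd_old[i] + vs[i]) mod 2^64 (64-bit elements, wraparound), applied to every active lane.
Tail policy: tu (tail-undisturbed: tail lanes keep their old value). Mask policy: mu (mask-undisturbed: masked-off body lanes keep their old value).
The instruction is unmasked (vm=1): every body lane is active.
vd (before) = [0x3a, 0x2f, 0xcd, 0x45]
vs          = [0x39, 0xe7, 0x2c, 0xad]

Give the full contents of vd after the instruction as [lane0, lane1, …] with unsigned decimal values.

lanes per group: 256·1/64 = 4
AVL=3 ≤ VLMAX=4, so vl = 3
lane  0: add(0x3a,0x39) ⇒ 0x73
lane  1: add(0x2f,0xe7) ⇒ 0x116
lane  2: add(0xcd,0x2c) ⇒ 0xf9
lane  3: tail/keep ⇒ 0x45

vd = [115, 278, 249, 69]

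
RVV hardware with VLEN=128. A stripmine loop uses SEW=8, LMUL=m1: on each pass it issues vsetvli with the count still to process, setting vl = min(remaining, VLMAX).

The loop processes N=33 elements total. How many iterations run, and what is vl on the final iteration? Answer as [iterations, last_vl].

lanes per group: 128·1/8 = 16
N=33: ⌈33/16⌉ = 3 iters; last vl = 33 − 2×16 = 1

[iterations, last_vl] = [3, 1]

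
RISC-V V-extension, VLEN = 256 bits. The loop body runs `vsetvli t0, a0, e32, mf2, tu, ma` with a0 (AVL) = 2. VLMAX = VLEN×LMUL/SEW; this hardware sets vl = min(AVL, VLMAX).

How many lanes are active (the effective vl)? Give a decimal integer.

VLMAX = (256 × 1/2) / 32 = 4 lanes
vl = min(AVL, VLMAX) = min(2, 4) = 2

vl = 2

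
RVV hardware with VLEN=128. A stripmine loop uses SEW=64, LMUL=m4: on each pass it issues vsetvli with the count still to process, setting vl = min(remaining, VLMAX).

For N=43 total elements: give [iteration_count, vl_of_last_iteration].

[iterations, last_vl] = [6, 3]

lanes per group: 128·4/64 = 8
iterations = ceil(43/8) = 6; final-pass vl = 3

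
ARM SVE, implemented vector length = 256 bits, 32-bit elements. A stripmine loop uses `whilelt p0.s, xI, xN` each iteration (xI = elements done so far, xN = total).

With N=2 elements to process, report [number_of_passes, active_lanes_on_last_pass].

256-bit reg / 32-bit elem → 8 lanes
2 elements at 8/iter → 1 passes, remainder 2 on the last

[iterations, last_vl] = [1, 2]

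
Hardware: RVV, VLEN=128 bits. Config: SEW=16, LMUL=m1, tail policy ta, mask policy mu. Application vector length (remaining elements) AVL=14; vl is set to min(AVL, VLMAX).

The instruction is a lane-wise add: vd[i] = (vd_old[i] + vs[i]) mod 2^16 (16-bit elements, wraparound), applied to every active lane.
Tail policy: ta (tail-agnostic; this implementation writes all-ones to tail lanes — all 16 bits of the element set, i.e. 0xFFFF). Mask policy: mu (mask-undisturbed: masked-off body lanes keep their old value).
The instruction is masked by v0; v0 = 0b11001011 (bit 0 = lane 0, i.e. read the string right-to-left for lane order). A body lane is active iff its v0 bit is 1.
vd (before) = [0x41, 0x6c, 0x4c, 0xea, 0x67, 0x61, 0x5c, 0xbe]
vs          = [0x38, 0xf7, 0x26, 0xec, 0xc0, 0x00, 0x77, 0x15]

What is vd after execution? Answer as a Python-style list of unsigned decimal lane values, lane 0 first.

vd = [121, 355, 76, 470, 103, 97, 211, 211]

lanes per group: 128·1/16 = 8
AVL=14 > VLMAX=8, so vl = 8
  i=0: add(0x41,0x38) → 121
  i=1: add(0x6c,0xf7) → 355
  i=2: mask-off/keep → 76
  i=3: add(0xea,0xec) → 470
  i=4: mask-off/keep → 103
  i=5: mask-off/keep → 97
  i=6: add(0x5c,0x77) → 211
  i=7: add(0xbe,0x15) → 211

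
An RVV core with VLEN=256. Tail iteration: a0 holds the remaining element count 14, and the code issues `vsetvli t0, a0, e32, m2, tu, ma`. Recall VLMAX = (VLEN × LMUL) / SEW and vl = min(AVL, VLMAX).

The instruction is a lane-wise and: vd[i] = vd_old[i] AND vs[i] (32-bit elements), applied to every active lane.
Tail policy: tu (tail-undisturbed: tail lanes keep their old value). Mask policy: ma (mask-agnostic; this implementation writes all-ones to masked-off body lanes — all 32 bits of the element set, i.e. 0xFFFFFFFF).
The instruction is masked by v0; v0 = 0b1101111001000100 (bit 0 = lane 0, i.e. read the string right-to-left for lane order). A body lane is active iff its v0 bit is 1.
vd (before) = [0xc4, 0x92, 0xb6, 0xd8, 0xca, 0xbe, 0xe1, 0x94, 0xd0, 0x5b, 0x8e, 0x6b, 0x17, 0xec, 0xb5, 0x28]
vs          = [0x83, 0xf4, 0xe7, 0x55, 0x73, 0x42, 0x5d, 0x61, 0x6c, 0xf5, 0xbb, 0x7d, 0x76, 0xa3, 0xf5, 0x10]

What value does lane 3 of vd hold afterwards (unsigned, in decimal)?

lanes per group: 256·2/32 = 16
AVL=14 ≤ VLMAX=16, so vl = 14
  i=0: mask-off/ones → 4294967295
  i=1: mask-off/ones → 4294967295
  i=2: and(0xb6,0xe7) → 166
  i=3: mask-off/ones → 4294967295
  i=4: mask-off/ones → 4294967295
  i=5: mask-off/ones → 4294967295
  i=6: and(0xe1,0x5d) → 65
  i=7: mask-off/ones → 4294967295
  i=8: mask-off/ones → 4294967295
  i=9: and(0x5b,0xf5) → 81
  i=10: and(0x8e,0xbb) → 138
  i=11: and(0x6b,0x7d) → 105
  i=12: and(0x17,0x76) → 22
  i=13: mask-off/ones → 4294967295
  i=14: tail/keep → 181
  i=15: tail/keep → 40

vd[3] = 4294967295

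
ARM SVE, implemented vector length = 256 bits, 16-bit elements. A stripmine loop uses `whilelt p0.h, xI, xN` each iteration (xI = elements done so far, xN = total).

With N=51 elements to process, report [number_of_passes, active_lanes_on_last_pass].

lane count: 256 div 16 = 16
iterations = ceil(51/16) = 4; final-pass vl = 3

[iterations, last_vl] = [4, 3]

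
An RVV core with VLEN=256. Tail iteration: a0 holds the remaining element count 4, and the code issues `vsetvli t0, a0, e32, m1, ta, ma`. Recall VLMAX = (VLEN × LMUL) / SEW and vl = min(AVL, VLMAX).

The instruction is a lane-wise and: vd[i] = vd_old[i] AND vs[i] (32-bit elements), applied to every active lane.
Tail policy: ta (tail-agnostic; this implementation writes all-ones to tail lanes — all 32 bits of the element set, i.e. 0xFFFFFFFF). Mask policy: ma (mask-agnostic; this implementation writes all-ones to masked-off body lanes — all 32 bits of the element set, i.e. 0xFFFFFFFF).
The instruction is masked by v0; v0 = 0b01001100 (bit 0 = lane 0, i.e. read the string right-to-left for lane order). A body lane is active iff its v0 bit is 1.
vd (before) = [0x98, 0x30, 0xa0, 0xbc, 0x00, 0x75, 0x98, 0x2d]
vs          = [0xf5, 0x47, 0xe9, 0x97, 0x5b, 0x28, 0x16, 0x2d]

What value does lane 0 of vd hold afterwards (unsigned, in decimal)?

vd[0] = 4294967295

VLMAX = VLEN×LMUL/SEW = 256×1/32 = 8
AVL=4 ≤ VLMAX=8, so vl = 4
[0] mask-off/ones = 0xffffffff
[1] mask-off/ones = 0xffffffff
[2] and(0xa0,0xe9) = 0xa0
[3] and(0xbc,0x97) = 0x94
[4] tail/ones = 0xffffffff
[5] tail/ones = 0xffffffff
[6] tail/ones = 0xffffffff
[7] tail/ones = 0xffffffff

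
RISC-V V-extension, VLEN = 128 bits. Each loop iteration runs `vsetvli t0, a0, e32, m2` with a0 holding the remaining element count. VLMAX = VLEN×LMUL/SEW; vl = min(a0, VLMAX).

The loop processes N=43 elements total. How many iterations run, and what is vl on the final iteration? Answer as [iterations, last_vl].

lanes per group: 128·2/32 = 8
N=43: ⌈43/8⌉ = 6 iters; last vl = 43 − 5×8 = 3

[iterations, last_vl] = [6, 3]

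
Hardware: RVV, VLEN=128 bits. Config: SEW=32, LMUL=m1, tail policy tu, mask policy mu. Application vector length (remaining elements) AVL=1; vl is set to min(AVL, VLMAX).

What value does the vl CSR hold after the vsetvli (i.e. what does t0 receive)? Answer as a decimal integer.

lanes per group: 128·1/32 = 4
vl = min(AVL, VLMAX) = min(1, 4) = 1

vl = 1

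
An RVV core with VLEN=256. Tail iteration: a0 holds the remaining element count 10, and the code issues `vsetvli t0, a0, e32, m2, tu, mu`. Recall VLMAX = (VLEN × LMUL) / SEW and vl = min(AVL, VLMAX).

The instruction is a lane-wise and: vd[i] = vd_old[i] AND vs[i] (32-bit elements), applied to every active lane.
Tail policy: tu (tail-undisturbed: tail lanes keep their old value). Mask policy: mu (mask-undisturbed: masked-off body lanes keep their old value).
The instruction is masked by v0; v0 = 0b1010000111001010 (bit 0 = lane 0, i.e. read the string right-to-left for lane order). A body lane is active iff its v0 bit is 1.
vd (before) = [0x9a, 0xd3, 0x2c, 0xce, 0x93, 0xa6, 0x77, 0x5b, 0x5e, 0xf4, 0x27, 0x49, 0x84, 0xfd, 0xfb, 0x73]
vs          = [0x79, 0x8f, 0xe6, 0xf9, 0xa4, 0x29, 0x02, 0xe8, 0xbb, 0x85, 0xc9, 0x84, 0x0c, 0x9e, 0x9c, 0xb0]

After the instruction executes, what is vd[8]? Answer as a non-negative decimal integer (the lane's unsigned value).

lanes per group: 256·2/32 = 16
vl ← min(10, 16) = 10
  i=0: mask-off/keep → 154
  i=1: and(0xd3,0x8f) → 131
  i=2: mask-off/keep → 44
  i=3: and(0xce,0xf9) → 200
  i=4: mask-off/keep → 147
  i=5: mask-off/keep → 166
  i=6: and(0x77,0x02) → 2
  i=7: and(0x5b,0xe8) → 72
  i=8: and(0x5e,0xbb) → 26
  i=9: mask-off/keep → 244
  i=10: tail/keep → 39
  i=11: tail/keep → 73
  i=12: tail/keep → 132
  i=13: tail/keep → 253
  i=14: tail/keep → 251
  i=15: tail/keep → 115

vd[8] = 26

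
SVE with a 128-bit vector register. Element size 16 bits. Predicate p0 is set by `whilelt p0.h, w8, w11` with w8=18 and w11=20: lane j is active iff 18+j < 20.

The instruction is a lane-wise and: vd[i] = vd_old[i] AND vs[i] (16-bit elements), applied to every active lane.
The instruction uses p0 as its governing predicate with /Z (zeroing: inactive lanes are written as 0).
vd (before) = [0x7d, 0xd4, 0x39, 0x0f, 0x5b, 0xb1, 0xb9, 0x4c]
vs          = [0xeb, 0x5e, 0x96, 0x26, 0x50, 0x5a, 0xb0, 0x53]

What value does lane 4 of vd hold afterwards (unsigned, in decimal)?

vd[4] = 0

128-bit reg / 16-bit elem → 8 lanes
p0[j] = (18+j < 20); true for j=0..1 → 2 lanes set
[0] and(0x7d,0xeb) = 0x69
[1] and(0xd4,0x5e) = 0x54
[2] tail/zero = 0x00
[3] tail/zero = 0x00
[4] tail/zero = 0x00
[5] tail/zero = 0x00
[6] tail/zero = 0x00
[7] tail/zero = 0x00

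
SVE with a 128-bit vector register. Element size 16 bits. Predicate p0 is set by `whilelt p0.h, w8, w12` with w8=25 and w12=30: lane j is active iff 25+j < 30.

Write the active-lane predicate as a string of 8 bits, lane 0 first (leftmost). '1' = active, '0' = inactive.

predicate = 11111000

register lanes = 128/16 = 8
p0[j] = (25+j < 30); true for j=0..4 → 5 lanes set
bits (lane 0 leftmost): 11111000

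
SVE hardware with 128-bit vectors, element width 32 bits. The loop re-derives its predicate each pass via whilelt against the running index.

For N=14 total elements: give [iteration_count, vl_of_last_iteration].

[iterations, last_vl] = [4, 2]

register lanes = 128/32 = 4
iterations = ceil(14/4) = 4; final-pass vl = 2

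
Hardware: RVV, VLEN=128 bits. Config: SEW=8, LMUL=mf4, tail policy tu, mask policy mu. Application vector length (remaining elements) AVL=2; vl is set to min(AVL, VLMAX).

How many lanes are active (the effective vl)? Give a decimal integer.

lanes per group: 128·1/4/8 = 4
AVL=2 ≤ VLMAX=4, so vl = 2

vl = 2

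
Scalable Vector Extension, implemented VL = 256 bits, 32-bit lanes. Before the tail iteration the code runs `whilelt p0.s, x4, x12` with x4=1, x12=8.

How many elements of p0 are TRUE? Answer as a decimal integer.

256-bit reg / 32-bit elem → 8 lanes
active while 1+j < 8, i.e. j ∈ [0,7) capped at 8 ⇒ 7

vl = 7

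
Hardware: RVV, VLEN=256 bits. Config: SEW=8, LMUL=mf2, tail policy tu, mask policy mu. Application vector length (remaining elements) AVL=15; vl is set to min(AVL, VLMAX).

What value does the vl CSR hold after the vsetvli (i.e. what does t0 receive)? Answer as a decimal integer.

VLMAX = (256 × 1/2) / 8 = 16 lanes
AVL=15 ≤ VLMAX=16, so vl = 15

vl = 15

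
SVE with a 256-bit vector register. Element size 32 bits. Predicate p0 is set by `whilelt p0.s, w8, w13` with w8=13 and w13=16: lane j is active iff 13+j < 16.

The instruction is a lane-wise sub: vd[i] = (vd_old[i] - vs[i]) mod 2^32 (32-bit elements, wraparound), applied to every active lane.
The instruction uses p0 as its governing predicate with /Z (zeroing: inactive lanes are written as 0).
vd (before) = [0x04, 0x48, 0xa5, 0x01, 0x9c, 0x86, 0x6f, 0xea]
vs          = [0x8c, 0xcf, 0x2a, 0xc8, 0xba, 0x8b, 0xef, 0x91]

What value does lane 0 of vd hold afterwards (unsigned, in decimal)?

lane count: 256 div 32 = 8
p0[j] = (13+j < 16); true for j=0..2 → 3 lanes set
[0] sub(0x04,0x8c) = 0xffffff78
[1] sub(0x48,0xcf) = 0xffffff79
[2] sub(0xa5,0x2a) = 0x7b
[3] tail/zero = 0x00
[4] tail/zero = 0x00
[5] tail/zero = 0x00
[6] tail/zero = 0x00
[7] tail/zero = 0x00

vd[0] = 4294967160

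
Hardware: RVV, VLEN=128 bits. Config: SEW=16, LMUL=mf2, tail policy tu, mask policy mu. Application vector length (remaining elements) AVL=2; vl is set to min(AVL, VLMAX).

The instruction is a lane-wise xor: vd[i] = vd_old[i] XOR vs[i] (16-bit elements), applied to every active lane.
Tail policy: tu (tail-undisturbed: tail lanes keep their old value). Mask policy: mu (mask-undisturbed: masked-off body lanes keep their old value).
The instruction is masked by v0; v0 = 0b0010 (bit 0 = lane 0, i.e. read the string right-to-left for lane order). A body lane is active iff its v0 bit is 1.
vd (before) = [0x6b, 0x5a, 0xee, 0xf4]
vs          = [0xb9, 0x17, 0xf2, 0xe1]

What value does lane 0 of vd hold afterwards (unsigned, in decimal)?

VLMAX = (128 × 1/2) / 16 = 4 lanes
vl = min(AVL, VLMAX) = min(2, 4) = 2
[0] mask-off/keep = 0x6b
[1] xor(0x5a,0x17) = 0x4d
[2] tail/keep = 0xee
[3] tail/keep = 0xf4

vd[0] = 107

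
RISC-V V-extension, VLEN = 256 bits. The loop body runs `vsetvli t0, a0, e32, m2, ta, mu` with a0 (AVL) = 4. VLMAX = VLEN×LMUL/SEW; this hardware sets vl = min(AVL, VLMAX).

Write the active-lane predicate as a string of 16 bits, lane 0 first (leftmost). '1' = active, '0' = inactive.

predicate = 1111000000000000

VLMAX = (256 × 2) / 32 = 16 lanes
vl ← min(4, 16) = 4
bits (lane 0 leftmost): 1111000000000000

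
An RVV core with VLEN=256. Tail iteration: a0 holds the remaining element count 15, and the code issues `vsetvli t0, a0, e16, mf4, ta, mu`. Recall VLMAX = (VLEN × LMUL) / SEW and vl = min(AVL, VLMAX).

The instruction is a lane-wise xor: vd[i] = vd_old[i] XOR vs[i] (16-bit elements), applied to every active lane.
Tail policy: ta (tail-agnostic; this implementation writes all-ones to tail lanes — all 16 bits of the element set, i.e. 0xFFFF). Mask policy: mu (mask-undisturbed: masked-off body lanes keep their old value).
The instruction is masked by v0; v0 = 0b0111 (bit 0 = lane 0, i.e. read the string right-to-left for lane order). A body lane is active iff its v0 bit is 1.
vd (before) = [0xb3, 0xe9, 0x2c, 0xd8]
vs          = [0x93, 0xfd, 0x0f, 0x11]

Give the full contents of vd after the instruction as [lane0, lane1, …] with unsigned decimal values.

vd = [32, 20, 35, 216]

VLMAX = VLEN×LMUL/SEW = 256×1/4/16 = 4
vl ← min(15, 4) = 4
[0] xor(0xb3,0x93) = 0x20
[1] xor(0xe9,0xfd) = 0x14
[2] xor(0x2c,0x0f) = 0x23
[3] mask-off/keep = 0xd8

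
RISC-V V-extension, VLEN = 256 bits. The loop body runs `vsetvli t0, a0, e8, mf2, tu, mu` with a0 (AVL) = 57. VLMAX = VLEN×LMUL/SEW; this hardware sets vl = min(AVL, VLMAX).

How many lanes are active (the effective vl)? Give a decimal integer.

VLMAX = (256 × 1/2) / 8 = 16 lanes
AVL=57 > VLMAX=16, so vl = 16

vl = 16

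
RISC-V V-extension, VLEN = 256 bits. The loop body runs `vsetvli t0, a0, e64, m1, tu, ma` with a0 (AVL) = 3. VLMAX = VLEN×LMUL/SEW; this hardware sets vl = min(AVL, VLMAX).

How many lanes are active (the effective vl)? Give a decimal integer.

VLMAX = VLEN×LMUL/SEW = 256×1/64 = 4
vl = min(AVL, VLMAX) = min(3, 4) = 3

vl = 3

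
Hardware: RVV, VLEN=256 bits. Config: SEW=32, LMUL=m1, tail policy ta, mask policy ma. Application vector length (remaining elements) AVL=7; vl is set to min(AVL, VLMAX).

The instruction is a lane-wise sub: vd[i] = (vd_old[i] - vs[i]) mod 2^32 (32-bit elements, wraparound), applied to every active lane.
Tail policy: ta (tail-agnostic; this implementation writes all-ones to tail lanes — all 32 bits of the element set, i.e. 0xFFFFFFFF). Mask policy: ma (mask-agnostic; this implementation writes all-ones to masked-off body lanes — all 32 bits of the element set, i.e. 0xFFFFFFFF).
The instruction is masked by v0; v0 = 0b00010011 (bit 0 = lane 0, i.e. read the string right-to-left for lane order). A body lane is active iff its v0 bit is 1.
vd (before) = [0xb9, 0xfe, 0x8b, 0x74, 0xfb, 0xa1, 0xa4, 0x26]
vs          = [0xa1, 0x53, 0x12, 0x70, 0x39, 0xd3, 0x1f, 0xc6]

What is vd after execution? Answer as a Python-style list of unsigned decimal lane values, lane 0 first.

lanes per group: 256·1/32 = 8
AVL=7 ≤ VLMAX=8, so vl = 7
  i=0: sub(0xb9,0xa1) → 24
  i=1: sub(0xfe,0x53) → 171
  i=2: mask-off/ones → 4294967295
  i=3: mask-off/ones → 4294967295
  i=4: sub(0xfb,0x39) → 194
  i=5: mask-off/ones → 4294967295
  i=6: mask-off/ones → 4294967295
  i=7: tail/ones → 4294967295

vd = [24, 171, 4294967295, 4294967295, 194, 4294967295, 4294967295, 4294967295]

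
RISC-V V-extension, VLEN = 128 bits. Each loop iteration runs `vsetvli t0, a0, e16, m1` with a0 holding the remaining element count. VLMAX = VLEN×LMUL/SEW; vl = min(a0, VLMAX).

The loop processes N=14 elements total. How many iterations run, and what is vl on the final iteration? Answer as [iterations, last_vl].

[iterations, last_vl] = [2, 6]

VLMAX = (128 × 1) / 16 = 8 lanes
iterations = ceil(14/8) = 2; final-pass vl = 6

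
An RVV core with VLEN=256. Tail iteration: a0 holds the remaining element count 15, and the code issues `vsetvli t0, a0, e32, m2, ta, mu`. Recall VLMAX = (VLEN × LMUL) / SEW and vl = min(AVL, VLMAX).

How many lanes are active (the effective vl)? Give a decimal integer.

vl = 15

VLMAX = VLEN×LMUL/SEW = 256×2/32 = 16
vl = min(AVL, VLMAX) = min(15, 16) = 15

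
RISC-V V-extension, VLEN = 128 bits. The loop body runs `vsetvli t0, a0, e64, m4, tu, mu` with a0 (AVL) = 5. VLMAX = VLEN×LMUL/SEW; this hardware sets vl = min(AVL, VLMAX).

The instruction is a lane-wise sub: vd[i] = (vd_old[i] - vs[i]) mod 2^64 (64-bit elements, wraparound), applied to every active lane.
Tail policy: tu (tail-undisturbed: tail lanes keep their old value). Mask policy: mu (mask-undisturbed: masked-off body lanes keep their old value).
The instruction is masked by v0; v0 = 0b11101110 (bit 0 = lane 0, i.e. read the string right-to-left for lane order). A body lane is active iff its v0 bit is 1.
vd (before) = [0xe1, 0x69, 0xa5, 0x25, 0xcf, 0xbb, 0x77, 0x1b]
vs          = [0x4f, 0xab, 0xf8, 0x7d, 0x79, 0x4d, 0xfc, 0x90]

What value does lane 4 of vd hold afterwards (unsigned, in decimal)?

lanes per group: 128·4/64 = 8
vl = min(AVL, VLMAX) = min(5, 8) = 5
  i=0: mask-off/keep → 225
  i=1: sub(0x69,0xab) → 18446744073709551550
  i=2: sub(0xa5,0xf8) → 18446744073709551533
  i=3: sub(0x25,0x7d) → 18446744073709551528
  i=4: mask-off/keep → 207
  i=5: tail/keep → 187
  i=6: tail/keep → 119
  i=7: tail/keep → 27

vd[4] = 207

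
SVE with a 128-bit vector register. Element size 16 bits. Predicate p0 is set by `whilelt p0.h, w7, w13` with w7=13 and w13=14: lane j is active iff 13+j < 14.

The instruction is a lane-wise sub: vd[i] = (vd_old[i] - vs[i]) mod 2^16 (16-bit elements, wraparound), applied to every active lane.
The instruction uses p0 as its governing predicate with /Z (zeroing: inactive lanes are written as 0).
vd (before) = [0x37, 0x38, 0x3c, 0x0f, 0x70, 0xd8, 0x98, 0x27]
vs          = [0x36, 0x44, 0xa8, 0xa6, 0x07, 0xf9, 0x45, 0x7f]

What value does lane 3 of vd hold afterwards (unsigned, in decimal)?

register lanes = 128/16 = 8
p0[j] = (13+j < 14); true for j=0..0 → 1 lanes set
[0] sub(0x37,0x36) = 0x01
[1] tail/zero = 0x00
[2] tail/zero = 0x00
[3] tail/zero = 0x00
[4] tail/zero = 0x00
[5] tail/zero = 0x00
[6] tail/zero = 0x00
[7] tail/zero = 0x00

vd[3] = 0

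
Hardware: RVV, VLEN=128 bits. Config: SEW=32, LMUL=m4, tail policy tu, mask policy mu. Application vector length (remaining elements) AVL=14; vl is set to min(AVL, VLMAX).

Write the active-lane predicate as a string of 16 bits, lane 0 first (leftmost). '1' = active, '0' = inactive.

VLMAX = (128 × 4) / 32 = 16 lanes
AVL=14 ≤ VLMAX=16, so vl = 14
bits (lane 0 leftmost): 1111111111111100

predicate = 1111111111111100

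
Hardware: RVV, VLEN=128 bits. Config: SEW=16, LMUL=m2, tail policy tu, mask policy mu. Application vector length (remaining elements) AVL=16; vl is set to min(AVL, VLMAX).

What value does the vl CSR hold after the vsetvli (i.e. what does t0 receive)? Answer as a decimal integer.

vl = 16

VLMAX = (128 × 2) / 16 = 16 lanes
vl = min(AVL, VLMAX) = min(16, 16) = 16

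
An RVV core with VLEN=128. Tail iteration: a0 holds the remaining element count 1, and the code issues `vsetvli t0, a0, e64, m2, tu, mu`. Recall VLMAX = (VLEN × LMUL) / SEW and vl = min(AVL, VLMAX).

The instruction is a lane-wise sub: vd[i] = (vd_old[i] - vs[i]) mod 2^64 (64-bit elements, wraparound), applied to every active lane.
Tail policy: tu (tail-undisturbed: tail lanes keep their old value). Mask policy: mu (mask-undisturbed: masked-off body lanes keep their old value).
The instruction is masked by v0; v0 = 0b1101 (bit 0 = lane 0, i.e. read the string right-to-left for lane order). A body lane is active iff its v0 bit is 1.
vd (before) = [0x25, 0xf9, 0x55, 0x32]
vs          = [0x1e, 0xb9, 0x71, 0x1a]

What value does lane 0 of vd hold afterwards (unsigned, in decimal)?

VLMAX = VLEN×LMUL/SEW = 128×2/64 = 4
vl ← min(1, 4) = 1
  i=0: sub(0x25,0x1e) → 7
  i=1: tail/keep → 249
  i=2: tail/keep → 85
  i=3: tail/keep → 50

vd[0] = 7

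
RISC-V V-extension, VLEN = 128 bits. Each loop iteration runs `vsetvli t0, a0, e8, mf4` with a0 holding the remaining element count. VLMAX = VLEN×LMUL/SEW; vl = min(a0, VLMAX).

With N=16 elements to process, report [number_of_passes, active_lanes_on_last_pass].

[iterations, last_vl] = [4, 4]

VLMAX = VLEN×LMUL/SEW = 128×1/4/8 = 4
N=16: ⌈16/4⌉ = 4 iters; last vl = 16 − 3×4 = 4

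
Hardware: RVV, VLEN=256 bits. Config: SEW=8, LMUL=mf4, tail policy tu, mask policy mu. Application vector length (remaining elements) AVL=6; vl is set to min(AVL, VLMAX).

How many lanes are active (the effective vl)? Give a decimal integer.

vl = 6

VLMAX = VLEN×LMUL/SEW = 256×1/4/8 = 8
vl ← min(6, 8) = 6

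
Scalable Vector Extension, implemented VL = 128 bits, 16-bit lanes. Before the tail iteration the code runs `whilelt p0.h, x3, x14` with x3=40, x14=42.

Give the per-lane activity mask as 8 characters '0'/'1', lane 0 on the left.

lane count: 128 div 16 = 8
active while 40+j < 42, i.e. j ∈ [0,2) capped at 8 ⇒ 2
bits (lane 0 leftmost): 11000000

predicate = 11000000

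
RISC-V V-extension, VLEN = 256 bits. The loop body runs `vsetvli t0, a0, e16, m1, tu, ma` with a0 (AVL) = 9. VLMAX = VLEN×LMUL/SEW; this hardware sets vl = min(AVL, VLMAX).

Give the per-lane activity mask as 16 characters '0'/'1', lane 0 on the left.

predicate = 1111111110000000

VLMAX = VLEN×LMUL/SEW = 256×1/16 = 16
AVL=9 ≤ VLMAX=16, so vl = 9
bits (lane 0 leftmost): 1111111110000000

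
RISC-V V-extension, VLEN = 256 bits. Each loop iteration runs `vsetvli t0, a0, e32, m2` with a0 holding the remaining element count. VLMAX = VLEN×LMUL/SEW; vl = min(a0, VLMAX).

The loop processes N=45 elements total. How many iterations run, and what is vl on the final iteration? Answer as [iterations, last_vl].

[iterations, last_vl] = [3, 13]

lanes per group: 256·2/32 = 16
iterations = ceil(45/16) = 3; final-pass vl = 13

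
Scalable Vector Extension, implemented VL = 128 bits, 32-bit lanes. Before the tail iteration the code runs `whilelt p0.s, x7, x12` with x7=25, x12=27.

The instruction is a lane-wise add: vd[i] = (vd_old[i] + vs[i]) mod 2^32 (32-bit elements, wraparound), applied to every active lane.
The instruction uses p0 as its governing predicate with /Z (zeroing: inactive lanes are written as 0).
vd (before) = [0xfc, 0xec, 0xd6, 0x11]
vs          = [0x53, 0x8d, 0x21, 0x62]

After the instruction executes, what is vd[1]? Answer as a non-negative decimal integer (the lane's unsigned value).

vd[1] = 377

128-bit reg / 32-bit elem → 4 lanes
whilelt: lane j active iff 25+j < 27 → j < 2 → 2 active
lane  0: add(0xfc,0x53) ⇒ 0x14f
lane  1: add(0xec,0x8d) ⇒ 0x179
lane  2: tail/zero ⇒ 0x00
lane  3: tail/zero ⇒ 0x00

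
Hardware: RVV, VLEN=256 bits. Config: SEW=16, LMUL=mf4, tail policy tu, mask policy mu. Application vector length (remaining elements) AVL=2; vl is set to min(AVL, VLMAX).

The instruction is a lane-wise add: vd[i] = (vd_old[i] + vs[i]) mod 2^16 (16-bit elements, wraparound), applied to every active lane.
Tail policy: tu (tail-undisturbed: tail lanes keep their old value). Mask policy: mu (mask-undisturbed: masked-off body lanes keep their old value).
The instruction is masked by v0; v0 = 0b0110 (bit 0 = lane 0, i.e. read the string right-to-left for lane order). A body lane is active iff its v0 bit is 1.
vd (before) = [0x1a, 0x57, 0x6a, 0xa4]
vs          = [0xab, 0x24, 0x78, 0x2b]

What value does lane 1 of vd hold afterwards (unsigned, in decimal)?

vd[1] = 123

lanes per group: 256·1/4/16 = 4
vl = min(AVL, VLMAX) = min(2, 4) = 2
lane  0: mask-off/keep ⇒ 0x1a
lane  1: add(0x57,0x24) ⇒ 0x7b
lane  2: tail/keep ⇒ 0x6a
lane  3: tail/keep ⇒ 0xa4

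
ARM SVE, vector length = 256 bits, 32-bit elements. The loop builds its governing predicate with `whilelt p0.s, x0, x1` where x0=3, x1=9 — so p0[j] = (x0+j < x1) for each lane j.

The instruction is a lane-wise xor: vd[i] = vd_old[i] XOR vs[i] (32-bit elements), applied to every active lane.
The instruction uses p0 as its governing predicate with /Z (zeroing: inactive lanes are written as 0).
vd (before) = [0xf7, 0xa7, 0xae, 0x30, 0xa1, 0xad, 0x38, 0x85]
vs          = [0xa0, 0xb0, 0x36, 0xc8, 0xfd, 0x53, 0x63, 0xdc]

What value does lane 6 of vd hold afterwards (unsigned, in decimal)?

vd[6] = 0

256-bit reg / 32-bit elem → 8 lanes
whilelt: lane j active iff 3+j < 9 → j < 6 → 6 active
  i=0: xor(0xf7,0xa0) → 87
  i=1: xor(0xa7,0xb0) → 23
  i=2: xor(0xae,0x36) → 152
  i=3: xor(0x30,0xc8) → 248
  i=4: xor(0xa1,0xfd) → 92
  i=5: xor(0xad,0x53) → 254
  i=6: tail/zero → 0
  i=7: tail/zero → 0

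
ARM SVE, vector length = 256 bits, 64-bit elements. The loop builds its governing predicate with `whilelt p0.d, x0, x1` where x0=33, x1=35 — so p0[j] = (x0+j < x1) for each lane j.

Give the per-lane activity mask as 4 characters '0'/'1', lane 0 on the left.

predicate = 1100

256-bit reg / 64-bit elem → 4 lanes
active while 33+j < 35, i.e. j ∈ [0,2) capped at 4 ⇒ 2
bits (lane 0 leftmost): 1100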